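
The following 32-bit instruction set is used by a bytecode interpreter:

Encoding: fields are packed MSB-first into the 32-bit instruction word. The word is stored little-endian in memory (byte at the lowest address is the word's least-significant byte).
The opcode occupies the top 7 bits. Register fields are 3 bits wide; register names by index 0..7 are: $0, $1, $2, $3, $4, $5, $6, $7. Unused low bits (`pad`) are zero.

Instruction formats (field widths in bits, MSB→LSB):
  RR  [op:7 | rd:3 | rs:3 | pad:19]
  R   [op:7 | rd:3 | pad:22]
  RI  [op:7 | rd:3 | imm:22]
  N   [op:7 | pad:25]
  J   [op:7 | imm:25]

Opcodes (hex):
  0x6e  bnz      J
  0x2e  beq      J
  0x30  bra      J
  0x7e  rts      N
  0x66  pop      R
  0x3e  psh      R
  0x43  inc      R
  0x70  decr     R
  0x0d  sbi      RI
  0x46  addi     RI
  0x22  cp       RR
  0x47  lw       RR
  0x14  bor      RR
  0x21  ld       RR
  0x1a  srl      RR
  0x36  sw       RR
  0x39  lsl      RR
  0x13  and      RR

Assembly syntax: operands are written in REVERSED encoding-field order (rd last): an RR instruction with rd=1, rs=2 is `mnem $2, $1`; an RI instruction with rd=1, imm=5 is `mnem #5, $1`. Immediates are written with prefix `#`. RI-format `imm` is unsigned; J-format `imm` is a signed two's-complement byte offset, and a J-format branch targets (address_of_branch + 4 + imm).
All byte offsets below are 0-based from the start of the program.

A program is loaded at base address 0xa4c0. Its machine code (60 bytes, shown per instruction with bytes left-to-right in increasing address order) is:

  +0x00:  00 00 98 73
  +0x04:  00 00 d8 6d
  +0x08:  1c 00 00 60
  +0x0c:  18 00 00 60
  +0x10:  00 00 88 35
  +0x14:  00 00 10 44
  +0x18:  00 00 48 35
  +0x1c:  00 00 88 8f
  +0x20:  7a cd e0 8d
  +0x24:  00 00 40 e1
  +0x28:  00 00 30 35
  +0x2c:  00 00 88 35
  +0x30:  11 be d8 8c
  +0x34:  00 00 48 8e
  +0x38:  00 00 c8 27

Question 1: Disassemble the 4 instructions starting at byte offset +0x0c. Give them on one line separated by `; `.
+0x0c: 18 00 00 60 ⇒ word 0x60000018 (little)
  opcode bits[31:25]=0x30: bra/J
  [24:0] imm=24 = #24
+0x10: 00 00 88 35 ⇒ word 0x35880000 (little)
  opcode bits[31:25]=0x1a: srl/RR
  [24:22] rd=6 = $6
  [21:19] rs=1 = $1
+0x14: 00 00 10 44 ⇒ word 0x44100000 (little)
  opcode bits[31:25]=0x22: cp/RR
  [24:22] rd=0 = $0
  [21:19] rs=2 = $2
+0x18: 00 00 48 35 ⇒ word 0x35480000 (little)
  opcode bits[31:25]=0x1a: srl/RR
  [24:22] rd=5 = $5
  [21:19] rs=1 = $1

bra #24; srl $1, $6; cp $2, $0; srl $1, $5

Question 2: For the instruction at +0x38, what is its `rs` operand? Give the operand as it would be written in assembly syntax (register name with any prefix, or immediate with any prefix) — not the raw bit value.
$1

[38] 00 00 c8 27 → 0x27c80000
  top 7b → 0x13 → and [RR]
  rd: (w>>22)&0x7=0x7 → $7
  rs: (w>>19)&0x7=0x1 → $1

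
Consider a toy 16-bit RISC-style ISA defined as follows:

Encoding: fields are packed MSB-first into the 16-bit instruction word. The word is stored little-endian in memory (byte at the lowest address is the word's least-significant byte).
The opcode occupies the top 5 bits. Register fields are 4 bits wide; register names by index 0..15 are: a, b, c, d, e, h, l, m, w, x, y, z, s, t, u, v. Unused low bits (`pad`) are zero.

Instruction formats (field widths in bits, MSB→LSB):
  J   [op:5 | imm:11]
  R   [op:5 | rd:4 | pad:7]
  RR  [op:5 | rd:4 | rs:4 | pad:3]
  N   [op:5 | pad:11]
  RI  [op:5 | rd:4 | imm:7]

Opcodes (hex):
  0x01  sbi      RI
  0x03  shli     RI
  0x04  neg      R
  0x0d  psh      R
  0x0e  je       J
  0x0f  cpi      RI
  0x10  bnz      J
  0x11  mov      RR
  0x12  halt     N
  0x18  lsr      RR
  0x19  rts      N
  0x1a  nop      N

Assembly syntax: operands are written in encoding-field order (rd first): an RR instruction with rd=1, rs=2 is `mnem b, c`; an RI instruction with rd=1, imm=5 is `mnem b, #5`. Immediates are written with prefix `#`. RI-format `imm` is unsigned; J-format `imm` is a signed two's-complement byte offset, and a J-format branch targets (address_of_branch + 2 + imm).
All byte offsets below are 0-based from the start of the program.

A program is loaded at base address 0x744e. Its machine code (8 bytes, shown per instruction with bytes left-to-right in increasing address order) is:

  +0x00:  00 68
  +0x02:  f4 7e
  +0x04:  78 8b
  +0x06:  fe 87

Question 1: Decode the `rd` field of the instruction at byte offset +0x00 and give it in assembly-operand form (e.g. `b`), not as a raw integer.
[00] 00 68 → 0x6800
  top 5b → 0xd → psh [R]
  rd: (w>>7)&0xf=0x0 → a

a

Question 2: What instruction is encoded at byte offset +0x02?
cpi t, #116

+0x02: f4 7e ⇒ word 0x7ef4 (little)
  op=0x7ef4>>11=0xf ⇒ cpi (RI)
  rd: (w>>7)&0xf=0xd → t
  imm: (w>>0)&0x7f=0x74 → #116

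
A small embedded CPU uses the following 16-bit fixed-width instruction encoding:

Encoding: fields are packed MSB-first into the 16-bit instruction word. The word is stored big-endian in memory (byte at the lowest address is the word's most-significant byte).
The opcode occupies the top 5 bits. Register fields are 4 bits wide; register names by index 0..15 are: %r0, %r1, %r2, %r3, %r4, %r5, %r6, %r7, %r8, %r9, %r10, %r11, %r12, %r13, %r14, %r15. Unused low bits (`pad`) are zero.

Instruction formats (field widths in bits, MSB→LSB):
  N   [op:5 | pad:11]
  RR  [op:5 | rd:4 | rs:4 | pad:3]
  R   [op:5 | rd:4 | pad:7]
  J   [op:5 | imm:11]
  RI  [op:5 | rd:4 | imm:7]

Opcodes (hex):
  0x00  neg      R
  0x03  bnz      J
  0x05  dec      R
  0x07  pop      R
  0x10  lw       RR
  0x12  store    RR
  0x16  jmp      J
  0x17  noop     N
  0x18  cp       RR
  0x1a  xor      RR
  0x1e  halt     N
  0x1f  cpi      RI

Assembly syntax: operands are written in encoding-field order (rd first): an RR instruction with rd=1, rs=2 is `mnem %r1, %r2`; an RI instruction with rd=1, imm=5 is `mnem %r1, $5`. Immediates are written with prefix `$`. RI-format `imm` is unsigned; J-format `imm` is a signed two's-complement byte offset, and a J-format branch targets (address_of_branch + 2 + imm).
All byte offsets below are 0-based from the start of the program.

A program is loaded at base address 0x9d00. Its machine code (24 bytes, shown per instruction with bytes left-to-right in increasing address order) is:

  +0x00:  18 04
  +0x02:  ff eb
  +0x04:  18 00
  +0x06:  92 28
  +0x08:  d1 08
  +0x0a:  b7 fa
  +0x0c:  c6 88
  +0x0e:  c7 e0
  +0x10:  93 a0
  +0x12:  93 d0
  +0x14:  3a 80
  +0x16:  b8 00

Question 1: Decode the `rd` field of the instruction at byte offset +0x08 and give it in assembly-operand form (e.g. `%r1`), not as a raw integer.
+0x08: d1 08 ⇒ word 0xd108 (big)
  top 5b → 0x1a → xor [RR]
  rd: (w>>7)&0xf=0x2 → %r2
  rs: (w>>3)&0xf=0x1 → %r1

%r2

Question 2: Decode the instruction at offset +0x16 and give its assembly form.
noop

@+16  big-endian(b8 00) = 0xb800
  opcode bits[15:11]=0x17: noop/N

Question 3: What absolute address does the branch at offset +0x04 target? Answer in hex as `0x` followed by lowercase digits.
0x9d06

@+04  big-endian(18 00) = 0x1800
  top 5b → 0x3 → bnz [J]
  imm: (w>>0)&0x7ff=0x0 → $0
  target = base 0x9d00 + off 0x04 + 2 + imm 0 = 0x9d06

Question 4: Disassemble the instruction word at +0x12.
store %r7, %r10

off 0x12: read 93 d0 as big → 0x93d0
  top 5b → 0x12 → store [RR]
  rd@[10:7]=0x7 ⇒ %r7
  rs@[6:3]=0xa ⇒ %r10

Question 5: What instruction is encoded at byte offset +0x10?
@+10  big-endian(93 a0) = 0x93a0
  opcode bits[15:11]=0x12: store/RR
  [10:7] rd=7 = %r7
  [6:3] rs=4 = %r4

store %r7, %r4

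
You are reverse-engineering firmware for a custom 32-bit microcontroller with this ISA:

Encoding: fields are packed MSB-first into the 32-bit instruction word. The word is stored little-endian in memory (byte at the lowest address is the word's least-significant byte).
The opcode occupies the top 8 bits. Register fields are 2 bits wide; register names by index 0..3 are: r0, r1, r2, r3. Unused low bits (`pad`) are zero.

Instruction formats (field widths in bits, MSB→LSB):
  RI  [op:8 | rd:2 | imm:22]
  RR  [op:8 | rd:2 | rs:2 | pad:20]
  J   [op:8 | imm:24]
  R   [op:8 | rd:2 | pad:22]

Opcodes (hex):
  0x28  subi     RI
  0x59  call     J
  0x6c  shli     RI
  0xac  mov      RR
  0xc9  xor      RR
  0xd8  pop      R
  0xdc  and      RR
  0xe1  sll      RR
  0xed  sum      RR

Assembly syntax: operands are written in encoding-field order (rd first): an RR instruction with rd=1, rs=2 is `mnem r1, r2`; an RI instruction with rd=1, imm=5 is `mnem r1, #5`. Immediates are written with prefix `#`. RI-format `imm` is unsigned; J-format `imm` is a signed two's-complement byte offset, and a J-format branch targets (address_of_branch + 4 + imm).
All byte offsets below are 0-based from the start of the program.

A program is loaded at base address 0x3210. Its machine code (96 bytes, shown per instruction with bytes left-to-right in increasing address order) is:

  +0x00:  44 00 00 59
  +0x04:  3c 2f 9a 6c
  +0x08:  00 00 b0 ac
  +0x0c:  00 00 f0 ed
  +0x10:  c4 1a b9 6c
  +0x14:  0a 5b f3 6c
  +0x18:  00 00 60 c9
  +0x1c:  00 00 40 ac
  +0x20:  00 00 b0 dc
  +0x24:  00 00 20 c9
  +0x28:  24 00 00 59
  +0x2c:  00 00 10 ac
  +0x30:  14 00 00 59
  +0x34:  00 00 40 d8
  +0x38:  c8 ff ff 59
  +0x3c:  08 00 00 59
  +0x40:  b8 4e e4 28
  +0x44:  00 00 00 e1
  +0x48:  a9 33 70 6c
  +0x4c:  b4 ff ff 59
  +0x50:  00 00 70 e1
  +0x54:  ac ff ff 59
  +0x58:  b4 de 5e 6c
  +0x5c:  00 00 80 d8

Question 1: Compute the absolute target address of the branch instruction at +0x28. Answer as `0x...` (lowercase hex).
+0x28: 24 00 00 59 ⇒ word 0x59000024 (little)
  opcode bits[31:24]=0x59: call/J
  imm@[23:0]=0x24 ⇒ #36
  target = base 0x3210 + off 0x28 + 4 + imm 36 = 0x3260

0x3260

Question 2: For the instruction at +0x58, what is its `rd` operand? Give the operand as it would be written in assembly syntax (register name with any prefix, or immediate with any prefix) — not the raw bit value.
+0x58: b4 de 5e 6c ⇒ word 0x6c5edeb4 (little)
  opcode bits[31:24]=0x6c: shli/RI
  rd@[23:22]=0x1 ⇒ r1
  imm@[21:0]=0x1edeb4 ⇒ #2023092

r1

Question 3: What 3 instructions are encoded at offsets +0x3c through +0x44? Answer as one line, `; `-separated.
call #8; subi r3, #2379448; sll r0, r0

+0x3c: 08 00 00 59 ⇒ word 0x59000008 (little)
  opcode bits[31:24]=0x59: call/J
  [23:0] imm=8 = #8
+0x40: b8 4e e4 28 ⇒ word 0x28e44eb8 (little)
  opcode bits[31:24]=0x28: subi/RI
  [23:22] rd=3 = r3
  [21:0] imm=2379448 = #2379448
+0x44: 00 00 00 e1 ⇒ word 0xe1000000 (little)
  opcode bits[31:24]=0xe1: sll/RR
  [23:22] rd=0 = r0
  [21:20] rs=0 = r0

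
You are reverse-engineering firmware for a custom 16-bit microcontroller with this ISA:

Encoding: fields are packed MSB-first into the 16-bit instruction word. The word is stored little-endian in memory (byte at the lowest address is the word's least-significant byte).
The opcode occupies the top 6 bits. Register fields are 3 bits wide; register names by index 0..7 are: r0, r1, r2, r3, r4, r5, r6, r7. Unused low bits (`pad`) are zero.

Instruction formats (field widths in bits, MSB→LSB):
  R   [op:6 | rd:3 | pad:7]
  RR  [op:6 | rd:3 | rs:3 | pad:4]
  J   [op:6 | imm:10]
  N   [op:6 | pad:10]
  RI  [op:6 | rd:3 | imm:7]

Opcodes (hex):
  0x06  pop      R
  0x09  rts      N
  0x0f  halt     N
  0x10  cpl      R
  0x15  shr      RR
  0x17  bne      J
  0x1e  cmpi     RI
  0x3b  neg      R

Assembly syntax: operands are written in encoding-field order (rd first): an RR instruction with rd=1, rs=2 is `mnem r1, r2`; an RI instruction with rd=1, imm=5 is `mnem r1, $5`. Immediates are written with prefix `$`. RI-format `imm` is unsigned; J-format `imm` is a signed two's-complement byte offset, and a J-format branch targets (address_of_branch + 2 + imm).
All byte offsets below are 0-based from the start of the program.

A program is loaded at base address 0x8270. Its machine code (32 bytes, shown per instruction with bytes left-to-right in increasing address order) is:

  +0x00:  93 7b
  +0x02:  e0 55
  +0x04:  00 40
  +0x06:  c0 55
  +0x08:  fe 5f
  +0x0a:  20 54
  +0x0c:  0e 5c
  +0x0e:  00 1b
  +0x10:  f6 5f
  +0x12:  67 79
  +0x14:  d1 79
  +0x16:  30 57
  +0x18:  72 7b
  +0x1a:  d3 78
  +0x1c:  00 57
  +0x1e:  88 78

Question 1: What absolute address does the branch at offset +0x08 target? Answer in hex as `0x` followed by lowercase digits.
0x8278

off 0x08: read fe 5f as little → 0x5ffe
  op=0x5ffe>>10=0x17 ⇒ bne (J)
  imm: (w>>0)&0x3ff=0x3fe (s10→-2) → $-2
  target = base 0x8270 + off 0x08 + 2 + imm -2 = 0x8278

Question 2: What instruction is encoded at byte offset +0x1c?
off 0x1c: read 00 57 as little → 0x5700
  opcode bits[15:10]=0x15: shr/RR
  rd@[9:7]=0x6 ⇒ r6
  rs@[6:4]=0x0 ⇒ r0

shr r6, r0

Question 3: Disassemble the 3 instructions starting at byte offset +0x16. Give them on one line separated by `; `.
@+16  little-endian(30 57) = 0x5730
  op=0x5730>>10=0x15 ⇒ shr (RR)
  rd@[9:7]=0x6 ⇒ r6
  rs@[6:4]=0x3 ⇒ r3
@+18  little-endian(72 7b) = 0x7b72
  op=0x7b72>>10=0x1e ⇒ cmpi (RI)
  rd@[9:7]=0x6 ⇒ r6
  imm@[6:0]=0x72 ⇒ $114
@+1a  little-endian(d3 78) = 0x78d3
  op=0x78d3>>10=0x1e ⇒ cmpi (RI)
  rd@[9:7]=0x1 ⇒ r1
  imm@[6:0]=0x53 ⇒ $83

shr r6, r3; cmpi r6, $114; cmpi r1, $83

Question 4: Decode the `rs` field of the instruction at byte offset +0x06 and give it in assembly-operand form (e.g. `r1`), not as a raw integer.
off 0x06: read c0 55 as little → 0x55c0
  op=0x55c0>>10=0x15 ⇒ shr (RR)
  rd: (w>>7)&0x7=0x3 → r3
  rs: (w>>4)&0x7=0x4 → r4

r4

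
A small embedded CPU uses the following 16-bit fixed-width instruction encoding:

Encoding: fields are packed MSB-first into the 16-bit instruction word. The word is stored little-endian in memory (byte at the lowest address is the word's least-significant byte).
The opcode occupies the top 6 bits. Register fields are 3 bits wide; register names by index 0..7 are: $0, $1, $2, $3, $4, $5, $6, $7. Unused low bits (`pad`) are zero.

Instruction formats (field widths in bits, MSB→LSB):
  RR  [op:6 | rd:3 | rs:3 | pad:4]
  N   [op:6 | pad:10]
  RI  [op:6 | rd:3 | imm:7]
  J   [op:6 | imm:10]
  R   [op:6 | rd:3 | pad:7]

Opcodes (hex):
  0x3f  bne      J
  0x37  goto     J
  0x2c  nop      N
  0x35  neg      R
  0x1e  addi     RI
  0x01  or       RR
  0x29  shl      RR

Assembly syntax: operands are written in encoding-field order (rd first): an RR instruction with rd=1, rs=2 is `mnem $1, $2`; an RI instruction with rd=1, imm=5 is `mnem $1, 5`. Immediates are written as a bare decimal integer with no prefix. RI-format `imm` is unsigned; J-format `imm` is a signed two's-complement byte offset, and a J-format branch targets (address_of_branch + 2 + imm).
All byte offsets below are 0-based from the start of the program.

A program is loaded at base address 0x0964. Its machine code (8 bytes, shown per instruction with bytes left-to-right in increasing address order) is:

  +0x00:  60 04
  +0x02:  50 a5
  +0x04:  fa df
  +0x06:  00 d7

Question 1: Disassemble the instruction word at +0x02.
+0x02: 50 a5 ⇒ word 0xa550 (little)
  op=0xa550>>10=0x29 ⇒ shl (RR)
  rd: (w>>7)&0x7=0x2 → $2
  rs: (w>>4)&0x7=0x5 → $5

shl $2, $5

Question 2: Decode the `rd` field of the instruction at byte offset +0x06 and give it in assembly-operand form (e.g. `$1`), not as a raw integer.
@+06  little-endian(00 d7) = 0xd700
  op=0xd700>>10=0x35 ⇒ neg (R)
  rd: (w>>7)&0x7=0x6 → $6

$6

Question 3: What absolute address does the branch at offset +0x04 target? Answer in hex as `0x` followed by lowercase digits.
off 0x04: read fa df as little → 0xdffa
  top 6b → 0x37 → goto [J]
  [9:0] imm=1018 (s10→-6) = -6
  target = base 0x0964 + off 0x04 + 2 + imm -6 = 0x0964

0x0964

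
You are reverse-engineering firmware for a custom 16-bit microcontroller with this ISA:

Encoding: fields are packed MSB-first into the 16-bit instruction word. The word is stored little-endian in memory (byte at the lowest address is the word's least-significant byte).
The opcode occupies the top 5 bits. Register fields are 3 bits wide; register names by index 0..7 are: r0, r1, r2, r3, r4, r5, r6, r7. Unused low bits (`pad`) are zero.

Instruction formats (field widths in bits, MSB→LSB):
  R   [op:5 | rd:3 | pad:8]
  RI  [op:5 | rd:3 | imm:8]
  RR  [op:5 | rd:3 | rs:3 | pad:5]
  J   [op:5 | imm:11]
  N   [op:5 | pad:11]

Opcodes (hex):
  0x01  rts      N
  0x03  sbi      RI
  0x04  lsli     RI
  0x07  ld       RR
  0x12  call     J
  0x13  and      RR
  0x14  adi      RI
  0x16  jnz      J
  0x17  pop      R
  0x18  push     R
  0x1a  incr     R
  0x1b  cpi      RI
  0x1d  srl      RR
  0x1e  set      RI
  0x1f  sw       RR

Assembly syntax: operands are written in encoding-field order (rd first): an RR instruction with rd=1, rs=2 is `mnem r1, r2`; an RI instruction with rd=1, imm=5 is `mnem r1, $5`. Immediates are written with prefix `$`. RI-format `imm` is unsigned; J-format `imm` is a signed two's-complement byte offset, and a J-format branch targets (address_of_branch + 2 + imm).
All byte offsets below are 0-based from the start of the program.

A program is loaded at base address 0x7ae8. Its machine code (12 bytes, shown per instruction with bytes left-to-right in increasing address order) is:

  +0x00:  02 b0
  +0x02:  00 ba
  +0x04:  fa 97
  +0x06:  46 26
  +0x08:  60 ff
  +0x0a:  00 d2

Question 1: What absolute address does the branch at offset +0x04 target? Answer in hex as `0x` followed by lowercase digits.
off 0x04: read fa 97 as little → 0x97fa
  op=0x97fa>>11=0x12 ⇒ call (J)
  imm: (w>>0)&0x7ff=0x7fa (s11→-6) → $-6
  target = base 0x7ae8 + off 0x04 + 2 + imm -6 = 0x7ae8

0x7ae8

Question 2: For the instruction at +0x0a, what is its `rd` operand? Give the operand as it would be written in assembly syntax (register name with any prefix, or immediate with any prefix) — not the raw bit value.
r2

[0a] 00 d2 → 0xd200
  opcode bits[15:11]=0x1a: incr/R
  rd: (w>>8)&0x7=0x2 → r2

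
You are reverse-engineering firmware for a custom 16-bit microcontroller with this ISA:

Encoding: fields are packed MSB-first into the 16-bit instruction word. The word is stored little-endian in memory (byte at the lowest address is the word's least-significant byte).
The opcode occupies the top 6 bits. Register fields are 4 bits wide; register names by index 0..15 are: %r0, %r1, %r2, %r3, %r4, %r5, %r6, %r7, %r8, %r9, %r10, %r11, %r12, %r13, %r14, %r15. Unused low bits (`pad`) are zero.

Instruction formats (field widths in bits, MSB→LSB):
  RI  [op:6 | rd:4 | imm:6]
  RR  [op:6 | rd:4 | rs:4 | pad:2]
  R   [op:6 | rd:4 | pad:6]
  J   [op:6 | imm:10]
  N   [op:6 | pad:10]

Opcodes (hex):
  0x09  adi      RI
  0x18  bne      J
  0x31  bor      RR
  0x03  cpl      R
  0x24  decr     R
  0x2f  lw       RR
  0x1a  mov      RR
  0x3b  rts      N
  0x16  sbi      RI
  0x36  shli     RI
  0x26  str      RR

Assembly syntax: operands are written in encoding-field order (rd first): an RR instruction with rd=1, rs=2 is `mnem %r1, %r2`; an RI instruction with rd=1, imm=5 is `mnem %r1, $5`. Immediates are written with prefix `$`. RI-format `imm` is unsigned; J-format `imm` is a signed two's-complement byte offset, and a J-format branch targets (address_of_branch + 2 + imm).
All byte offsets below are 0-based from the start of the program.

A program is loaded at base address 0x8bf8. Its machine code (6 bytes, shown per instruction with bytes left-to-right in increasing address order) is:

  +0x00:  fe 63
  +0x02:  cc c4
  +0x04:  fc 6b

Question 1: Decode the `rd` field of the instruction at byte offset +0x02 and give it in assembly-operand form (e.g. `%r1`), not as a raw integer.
+0x02: cc c4 ⇒ word 0xc4cc (little)
  top 6b → 0x31 → bor [RR]
  rd: (w>>6)&0xf=0x3 → %r3
  rs: (w>>2)&0xf=0x3 → %r3

%r3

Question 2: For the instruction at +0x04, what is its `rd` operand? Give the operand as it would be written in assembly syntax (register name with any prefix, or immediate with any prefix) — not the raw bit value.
%r15

[04] fc 6b → 0x6bfc
  opcode bits[15:10]=0x1a: mov/RR
  [9:6] rd=15 = %r15
  [5:2] rs=15 = %r15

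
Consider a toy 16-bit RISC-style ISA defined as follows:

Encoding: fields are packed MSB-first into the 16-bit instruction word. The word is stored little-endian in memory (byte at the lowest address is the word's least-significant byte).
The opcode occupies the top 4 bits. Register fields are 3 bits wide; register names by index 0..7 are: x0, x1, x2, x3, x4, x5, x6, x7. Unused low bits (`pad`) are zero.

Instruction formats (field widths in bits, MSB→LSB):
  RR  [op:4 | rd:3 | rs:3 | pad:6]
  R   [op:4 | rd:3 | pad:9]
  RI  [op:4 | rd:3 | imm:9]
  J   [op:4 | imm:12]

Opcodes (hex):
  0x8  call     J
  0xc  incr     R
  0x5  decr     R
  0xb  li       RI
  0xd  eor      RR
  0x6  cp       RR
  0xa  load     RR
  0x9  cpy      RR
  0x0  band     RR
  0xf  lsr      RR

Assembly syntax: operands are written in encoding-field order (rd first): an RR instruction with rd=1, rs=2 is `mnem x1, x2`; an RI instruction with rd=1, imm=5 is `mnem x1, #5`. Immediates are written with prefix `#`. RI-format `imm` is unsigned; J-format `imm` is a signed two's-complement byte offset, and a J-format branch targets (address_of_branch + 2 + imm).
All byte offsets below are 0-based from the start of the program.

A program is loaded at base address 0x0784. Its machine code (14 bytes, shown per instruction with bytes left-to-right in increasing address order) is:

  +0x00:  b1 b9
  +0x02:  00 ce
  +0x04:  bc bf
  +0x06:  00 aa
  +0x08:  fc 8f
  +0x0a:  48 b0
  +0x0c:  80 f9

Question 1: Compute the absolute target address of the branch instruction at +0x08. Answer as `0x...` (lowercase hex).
off 0x08: read fc 8f as little → 0x8ffc
  top 4b → 0x8 → call [J]
  [11:0] imm=4092 (s12→-4) = #-4
  target = base 0x0784 + off 0x08 + 2 + imm -4 = 0x078a

0x078a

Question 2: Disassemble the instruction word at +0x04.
off 0x04: read bc bf as little → 0xbfbc
  opcode bits[15:12]=0xb: li/RI
  [11:9] rd=7 = x7
  [8:0] imm=444 = #444

li x7, #444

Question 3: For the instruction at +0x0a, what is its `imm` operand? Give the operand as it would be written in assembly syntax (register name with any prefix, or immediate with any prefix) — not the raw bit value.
#72

+0x0a: 48 b0 ⇒ word 0xb048 (little)
  top 4b → 0xb → li [RI]
  [11:9] rd=0 = x0
  [8:0] imm=72 = #72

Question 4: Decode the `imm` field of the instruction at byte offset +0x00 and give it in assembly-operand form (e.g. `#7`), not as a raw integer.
off 0x00: read b1 b9 as little → 0xb9b1
  op=0xb9b1>>12=0xb ⇒ li (RI)
  rd: (w>>9)&0x7=0x4 → x4
  imm: (w>>0)&0x1ff=0x1b1 → #433

#433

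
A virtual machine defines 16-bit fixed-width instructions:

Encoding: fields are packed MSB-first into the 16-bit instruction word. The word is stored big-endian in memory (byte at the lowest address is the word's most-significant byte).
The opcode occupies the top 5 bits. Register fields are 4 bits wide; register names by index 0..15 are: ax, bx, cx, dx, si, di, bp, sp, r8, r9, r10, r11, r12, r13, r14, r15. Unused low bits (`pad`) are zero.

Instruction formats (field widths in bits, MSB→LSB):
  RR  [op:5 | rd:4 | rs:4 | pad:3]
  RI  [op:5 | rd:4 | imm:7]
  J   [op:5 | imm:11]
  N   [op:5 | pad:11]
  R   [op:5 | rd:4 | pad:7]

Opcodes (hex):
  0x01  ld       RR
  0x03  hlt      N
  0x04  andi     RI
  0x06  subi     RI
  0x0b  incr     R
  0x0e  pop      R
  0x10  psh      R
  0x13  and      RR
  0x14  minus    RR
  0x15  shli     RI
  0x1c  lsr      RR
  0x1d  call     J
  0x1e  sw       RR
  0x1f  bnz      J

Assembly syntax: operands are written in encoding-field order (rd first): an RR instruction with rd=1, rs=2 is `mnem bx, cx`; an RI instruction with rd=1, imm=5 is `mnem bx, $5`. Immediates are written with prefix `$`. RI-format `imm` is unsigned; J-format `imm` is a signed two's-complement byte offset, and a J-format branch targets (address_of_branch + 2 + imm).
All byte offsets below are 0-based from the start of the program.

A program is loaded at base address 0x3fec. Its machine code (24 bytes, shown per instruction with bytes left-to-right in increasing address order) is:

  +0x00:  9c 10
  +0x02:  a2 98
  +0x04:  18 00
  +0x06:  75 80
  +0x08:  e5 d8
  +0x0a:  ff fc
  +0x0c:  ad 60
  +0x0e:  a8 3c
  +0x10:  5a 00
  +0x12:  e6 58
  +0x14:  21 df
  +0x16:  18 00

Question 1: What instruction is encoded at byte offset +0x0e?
shli ax, $60

@+0e  big-endian(a8 3c) = 0xa83c
  top 5b → 0x15 → shli [RI]
  [10:7] rd=0 = ax
  [6:0] imm=60 = $60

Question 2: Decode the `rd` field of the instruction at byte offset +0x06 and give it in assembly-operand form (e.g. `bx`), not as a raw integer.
r11

@+06  big-endian(75 80) = 0x7580
  opcode bits[15:11]=0xe: pop/R
  [10:7] rd=11 = r11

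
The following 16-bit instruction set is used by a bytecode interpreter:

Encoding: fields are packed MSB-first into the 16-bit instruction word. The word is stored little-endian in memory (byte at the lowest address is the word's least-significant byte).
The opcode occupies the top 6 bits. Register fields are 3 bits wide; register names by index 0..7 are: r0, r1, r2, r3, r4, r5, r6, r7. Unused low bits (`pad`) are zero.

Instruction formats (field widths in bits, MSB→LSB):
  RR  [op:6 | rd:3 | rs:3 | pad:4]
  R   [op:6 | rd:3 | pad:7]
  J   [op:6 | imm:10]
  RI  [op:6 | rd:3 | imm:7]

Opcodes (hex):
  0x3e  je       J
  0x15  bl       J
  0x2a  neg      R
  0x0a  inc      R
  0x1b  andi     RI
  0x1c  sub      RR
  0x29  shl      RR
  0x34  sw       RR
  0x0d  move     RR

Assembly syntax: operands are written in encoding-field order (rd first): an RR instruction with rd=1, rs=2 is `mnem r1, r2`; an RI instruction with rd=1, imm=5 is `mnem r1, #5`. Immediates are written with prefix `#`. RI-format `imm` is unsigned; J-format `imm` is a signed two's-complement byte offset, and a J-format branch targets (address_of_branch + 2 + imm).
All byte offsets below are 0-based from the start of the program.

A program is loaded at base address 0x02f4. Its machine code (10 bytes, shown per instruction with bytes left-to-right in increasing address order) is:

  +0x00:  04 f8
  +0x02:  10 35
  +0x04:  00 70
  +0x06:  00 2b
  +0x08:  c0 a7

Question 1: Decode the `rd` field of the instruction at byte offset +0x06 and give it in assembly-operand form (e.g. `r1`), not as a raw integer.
@+06  little-endian(00 2b) = 0x2b00
  op=0x2b00>>10=0xa ⇒ inc (R)
  [9:7] rd=6 = r6

r6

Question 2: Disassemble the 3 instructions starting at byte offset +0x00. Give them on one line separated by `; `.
je #4; move r2, r1; sub r0, r0

@+00  little-endian(04 f8) = 0xf804
  op=0xf804>>10=0x3e ⇒ je (J)
  [9:0] imm=4 = #4
@+02  little-endian(10 35) = 0x3510
  op=0x3510>>10=0xd ⇒ move (RR)
  [9:7] rd=2 = r2
  [6:4] rs=1 = r1
@+04  little-endian(00 70) = 0x7000
  op=0x7000>>10=0x1c ⇒ sub (RR)
  [9:7] rd=0 = r0
  [6:4] rs=0 = r0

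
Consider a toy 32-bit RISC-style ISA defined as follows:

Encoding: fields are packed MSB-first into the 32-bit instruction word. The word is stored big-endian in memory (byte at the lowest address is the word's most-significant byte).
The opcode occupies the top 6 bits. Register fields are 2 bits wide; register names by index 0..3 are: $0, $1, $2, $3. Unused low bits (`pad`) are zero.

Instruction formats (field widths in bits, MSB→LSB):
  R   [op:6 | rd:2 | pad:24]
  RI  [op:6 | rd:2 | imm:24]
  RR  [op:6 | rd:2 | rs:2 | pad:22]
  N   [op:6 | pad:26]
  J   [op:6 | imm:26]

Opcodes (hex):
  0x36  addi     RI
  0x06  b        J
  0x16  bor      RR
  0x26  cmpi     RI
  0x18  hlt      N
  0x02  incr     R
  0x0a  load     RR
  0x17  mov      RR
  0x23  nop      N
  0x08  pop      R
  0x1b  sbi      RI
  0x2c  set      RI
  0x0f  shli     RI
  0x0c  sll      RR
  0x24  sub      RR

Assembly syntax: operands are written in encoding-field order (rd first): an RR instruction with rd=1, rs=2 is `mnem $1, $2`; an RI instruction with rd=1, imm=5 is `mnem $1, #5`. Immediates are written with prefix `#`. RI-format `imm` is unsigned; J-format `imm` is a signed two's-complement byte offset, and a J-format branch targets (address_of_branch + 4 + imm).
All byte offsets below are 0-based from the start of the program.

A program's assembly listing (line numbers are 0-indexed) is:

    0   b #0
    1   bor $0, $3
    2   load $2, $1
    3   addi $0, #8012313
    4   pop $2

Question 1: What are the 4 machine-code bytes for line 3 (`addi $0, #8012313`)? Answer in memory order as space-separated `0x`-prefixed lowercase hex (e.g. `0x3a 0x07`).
0xd8 0x7a 0x42 0x19

line 3 (addi): pack op=0x36:6|rd=0:2|imm=8012313:24 = 0xd87a4219; big→ d8 7a 42 19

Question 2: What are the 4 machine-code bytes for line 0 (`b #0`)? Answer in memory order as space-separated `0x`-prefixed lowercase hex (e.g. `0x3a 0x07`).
line 0 (b): pack op=0x6:6|imm=0:26 = 0x18000000; big→ 18 00 00 00

0x18 0x00 0x00 0x00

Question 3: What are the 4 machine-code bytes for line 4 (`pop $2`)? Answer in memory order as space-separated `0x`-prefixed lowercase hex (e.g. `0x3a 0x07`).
4. pop fields op=0x8:6|rd=2:2|pad=0:24 → word 22000000h → 22 00 00 00

0x22 0x00 0x00 0x00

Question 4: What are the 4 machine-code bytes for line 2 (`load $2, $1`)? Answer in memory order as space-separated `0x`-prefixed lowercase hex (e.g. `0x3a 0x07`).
L2: load op=0xa:6|rd=2:2|rs=1:2|pad=0:22 ⇒ 0x2a400000 ⇒ big 2a 40 00 00

0x2a 0x40 0x00 0x00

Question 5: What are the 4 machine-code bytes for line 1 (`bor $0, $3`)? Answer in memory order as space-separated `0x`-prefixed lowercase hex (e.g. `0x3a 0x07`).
0x58 0xc0 0x00 0x00

L1: bor op=0x16:6|rd=0:2|rs=3:2|pad=0:22 ⇒ 0x58c00000 ⇒ big 58 c0 00 00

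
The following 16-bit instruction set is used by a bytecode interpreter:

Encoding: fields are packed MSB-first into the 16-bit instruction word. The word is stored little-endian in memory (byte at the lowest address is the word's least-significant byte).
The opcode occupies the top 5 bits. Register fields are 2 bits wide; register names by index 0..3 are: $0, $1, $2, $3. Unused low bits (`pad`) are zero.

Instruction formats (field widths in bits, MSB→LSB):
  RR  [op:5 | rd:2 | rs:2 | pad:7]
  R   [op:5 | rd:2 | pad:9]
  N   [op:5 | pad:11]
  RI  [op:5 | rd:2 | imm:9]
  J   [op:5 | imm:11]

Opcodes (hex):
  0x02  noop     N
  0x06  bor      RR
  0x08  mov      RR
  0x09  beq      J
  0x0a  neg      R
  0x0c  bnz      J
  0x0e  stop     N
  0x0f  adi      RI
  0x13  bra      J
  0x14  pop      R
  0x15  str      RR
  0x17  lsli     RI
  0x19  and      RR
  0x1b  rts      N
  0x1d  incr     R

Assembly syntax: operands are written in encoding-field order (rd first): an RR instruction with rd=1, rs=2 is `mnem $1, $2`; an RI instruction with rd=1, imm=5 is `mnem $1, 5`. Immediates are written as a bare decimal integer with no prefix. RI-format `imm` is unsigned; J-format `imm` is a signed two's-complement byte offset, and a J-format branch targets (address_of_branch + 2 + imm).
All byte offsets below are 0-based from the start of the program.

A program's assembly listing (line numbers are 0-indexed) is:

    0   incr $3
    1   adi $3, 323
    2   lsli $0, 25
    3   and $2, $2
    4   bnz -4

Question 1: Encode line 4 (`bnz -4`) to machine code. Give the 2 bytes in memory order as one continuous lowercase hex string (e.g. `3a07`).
L4: bnz op=0xc:5|imm=-4:11 ⇒ 0x67fc ⇒ little fc 67

fc67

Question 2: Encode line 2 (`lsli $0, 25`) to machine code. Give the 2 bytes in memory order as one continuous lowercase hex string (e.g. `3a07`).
19b8

L2: lsli op=0x17:5|rd=0:2|imm=25:9 ⇒ 0xb819 ⇒ little 19 b8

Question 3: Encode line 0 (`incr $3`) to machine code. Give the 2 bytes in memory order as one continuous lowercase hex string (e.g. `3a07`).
line 0 (incr): pack op=0x1d:5|rd=3:2|pad=0:9 = 0xee00; little→ 00 ee

00ee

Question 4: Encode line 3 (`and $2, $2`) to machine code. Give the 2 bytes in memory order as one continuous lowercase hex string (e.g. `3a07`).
3. and fields op=0x19:5|rd=2:2|rs=2:2|pad=0:7 → word cd00h → 00 cd

00cd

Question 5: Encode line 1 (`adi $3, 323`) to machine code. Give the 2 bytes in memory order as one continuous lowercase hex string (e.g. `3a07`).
line 1 (adi): pack op=0xf:5|rd=3:2|imm=323:9 = 0x7f43; little→ 43 7f

437f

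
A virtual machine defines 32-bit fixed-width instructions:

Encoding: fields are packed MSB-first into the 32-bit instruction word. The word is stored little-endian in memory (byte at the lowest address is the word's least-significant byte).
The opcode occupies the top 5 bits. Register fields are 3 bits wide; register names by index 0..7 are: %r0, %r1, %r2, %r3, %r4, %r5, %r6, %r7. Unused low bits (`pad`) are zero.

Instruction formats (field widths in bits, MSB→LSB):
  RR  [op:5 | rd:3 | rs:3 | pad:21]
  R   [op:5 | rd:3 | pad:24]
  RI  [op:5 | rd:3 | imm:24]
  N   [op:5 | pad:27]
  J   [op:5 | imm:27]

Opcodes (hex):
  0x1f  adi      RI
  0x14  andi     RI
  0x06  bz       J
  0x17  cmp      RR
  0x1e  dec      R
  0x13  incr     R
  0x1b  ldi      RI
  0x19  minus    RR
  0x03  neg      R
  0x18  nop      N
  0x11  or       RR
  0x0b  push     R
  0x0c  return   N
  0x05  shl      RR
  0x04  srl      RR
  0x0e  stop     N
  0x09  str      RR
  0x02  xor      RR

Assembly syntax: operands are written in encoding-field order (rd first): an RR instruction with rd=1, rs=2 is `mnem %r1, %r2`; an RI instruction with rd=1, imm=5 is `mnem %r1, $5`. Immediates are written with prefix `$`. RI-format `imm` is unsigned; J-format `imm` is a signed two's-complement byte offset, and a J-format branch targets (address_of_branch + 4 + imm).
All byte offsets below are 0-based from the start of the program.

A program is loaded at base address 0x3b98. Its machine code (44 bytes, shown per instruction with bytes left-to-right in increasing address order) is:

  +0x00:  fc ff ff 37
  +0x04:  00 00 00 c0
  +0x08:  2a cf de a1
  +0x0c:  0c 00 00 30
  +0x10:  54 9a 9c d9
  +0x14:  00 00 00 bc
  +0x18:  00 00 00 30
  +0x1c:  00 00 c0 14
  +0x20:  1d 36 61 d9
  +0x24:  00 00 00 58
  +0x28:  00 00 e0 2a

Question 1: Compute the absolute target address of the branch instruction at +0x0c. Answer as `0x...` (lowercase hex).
0x3bb4

+0x0c: 0c 00 00 30 ⇒ word 0x3000000c (little)
  op=0x3000000c>>27=0x6 ⇒ bz (J)
  imm: (w>>0)&0x7ffffff=0xc → $12
  target = base 0x3b98 + off 0x0c + 4 + imm 12 = 0x3bb4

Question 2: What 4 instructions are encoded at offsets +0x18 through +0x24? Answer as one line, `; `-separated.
@+18  little-endian(00 00 00 30) = 0x30000000
  op=0x30000000>>27=0x6 ⇒ bz (J)
  [26:0] imm=0 = $0
@+1c  little-endian(00 00 c0 14) = 0x14c00000
  op=0x14c00000>>27=0x2 ⇒ xor (RR)
  [26:24] rd=4 = %r4
  [23:21] rs=6 = %r6
@+20  little-endian(1d 36 61 d9) = 0xd961361d
  op=0xd961361d>>27=0x1b ⇒ ldi (RI)
  [26:24] rd=1 = %r1
  [23:0] imm=6370845 = $6370845
@+24  little-endian(00 00 00 58) = 0x58000000
  op=0x58000000>>27=0xb ⇒ push (R)
  [26:24] rd=0 = %r0

bz $0; xor %r4, %r6; ldi %r1, $6370845; push %r0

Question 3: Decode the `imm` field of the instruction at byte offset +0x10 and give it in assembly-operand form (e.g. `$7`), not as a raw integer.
[10] 54 9a 9c d9 → 0xd99c9a54
  op=0xd99c9a54>>27=0x1b ⇒ ldi (RI)
  rd@[26:24]=0x1 ⇒ %r1
  imm@[23:0]=0x9c9a54 ⇒ $10263124

$10263124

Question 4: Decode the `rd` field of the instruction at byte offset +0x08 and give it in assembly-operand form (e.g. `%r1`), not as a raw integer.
off 0x08: read 2a cf de a1 as little → 0xa1decf2a
  opcode bits[31:27]=0x14: andi/RI
  rd: (w>>24)&0x7=0x1 → %r1
  imm: (w>>0)&0xffffff=0xdecf2a → $14602026

%r1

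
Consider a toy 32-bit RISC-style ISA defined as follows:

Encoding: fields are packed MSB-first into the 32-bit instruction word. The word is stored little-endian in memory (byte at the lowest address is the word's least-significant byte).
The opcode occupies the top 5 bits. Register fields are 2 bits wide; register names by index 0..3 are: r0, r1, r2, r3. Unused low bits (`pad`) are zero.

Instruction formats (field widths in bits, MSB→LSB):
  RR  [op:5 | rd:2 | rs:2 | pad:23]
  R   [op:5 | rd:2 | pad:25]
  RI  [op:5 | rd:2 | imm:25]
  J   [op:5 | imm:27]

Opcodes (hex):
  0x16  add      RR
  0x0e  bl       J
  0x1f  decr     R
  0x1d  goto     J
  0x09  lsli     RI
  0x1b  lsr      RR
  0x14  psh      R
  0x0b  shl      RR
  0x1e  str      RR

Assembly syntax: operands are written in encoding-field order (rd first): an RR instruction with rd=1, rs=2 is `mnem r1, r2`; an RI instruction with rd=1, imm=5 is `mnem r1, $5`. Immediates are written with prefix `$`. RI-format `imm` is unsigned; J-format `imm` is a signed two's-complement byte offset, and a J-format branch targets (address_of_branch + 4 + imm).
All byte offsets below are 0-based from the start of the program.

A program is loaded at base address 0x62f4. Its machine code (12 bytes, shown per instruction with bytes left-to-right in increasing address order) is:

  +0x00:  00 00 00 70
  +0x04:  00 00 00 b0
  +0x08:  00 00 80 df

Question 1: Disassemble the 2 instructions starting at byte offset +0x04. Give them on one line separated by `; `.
add r0, r0; lsr r3, r3

+0x04: 00 00 00 b0 ⇒ word 0xb0000000 (little)
  opcode bits[31:27]=0x16: add/RR
  [26:25] rd=0 = r0
  [24:23] rs=0 = r0
+0x08: 00 00 80 df ⇒ word 0xdf800000 (little)
  opcode bits[31:27]=0x1b: lsr/RR
  [26:25] rd=3 = r3
  [24:23] rs=3 = r3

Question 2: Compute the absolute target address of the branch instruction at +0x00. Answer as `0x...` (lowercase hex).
0x62f8

off 0x00: read 00 00 00 70 as little → 0x70000000
  opcode bits[31:27]=0xe: bl/J
  imm@[26:0]=0x0 ⇒ $0
  target = base 0x62f4 + off 0x00 + 4 + imm 0 = 0x62f8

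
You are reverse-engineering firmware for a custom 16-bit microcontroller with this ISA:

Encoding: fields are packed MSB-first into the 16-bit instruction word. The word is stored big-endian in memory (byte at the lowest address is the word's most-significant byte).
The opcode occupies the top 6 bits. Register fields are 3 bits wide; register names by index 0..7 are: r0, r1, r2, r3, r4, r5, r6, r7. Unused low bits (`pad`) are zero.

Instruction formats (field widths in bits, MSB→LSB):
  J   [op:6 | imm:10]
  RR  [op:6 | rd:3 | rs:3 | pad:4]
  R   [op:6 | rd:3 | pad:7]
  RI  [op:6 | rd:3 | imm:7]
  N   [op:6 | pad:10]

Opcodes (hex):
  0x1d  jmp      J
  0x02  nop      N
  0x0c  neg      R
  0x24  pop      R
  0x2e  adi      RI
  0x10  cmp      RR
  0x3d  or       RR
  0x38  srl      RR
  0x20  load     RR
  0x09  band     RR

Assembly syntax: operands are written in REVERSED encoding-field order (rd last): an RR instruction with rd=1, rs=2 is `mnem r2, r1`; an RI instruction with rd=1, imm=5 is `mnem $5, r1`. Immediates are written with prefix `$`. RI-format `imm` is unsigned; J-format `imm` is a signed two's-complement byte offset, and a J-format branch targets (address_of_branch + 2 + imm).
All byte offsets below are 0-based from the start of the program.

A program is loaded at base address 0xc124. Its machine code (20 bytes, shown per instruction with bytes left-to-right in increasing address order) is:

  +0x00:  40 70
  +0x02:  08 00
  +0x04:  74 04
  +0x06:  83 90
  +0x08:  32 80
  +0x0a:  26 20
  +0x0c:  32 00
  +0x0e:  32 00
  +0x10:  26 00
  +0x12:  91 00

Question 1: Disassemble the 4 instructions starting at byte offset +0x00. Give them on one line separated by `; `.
cmp r7, r0; nop; jmp $4; load r1, r7

+0x00: 40 70 ⇒ word 0x4070 (big)
  opcode bits[15:10]=0x10: cmp/RR
  rd: (w>>7)&0x7=0x0 → r0
  rs: (w>>4)&0x7=0x7 → r7
+0x02: 08 00 ⇒ word 0x0800 (big)
  opcode bits[15:10]=0x2: nop/N
+0x04: 74 04 ⇒ word 0x7404 (big)
  opcode bits[15:10]=0x1d: jmp/J
  imm: (w>>0)&0x3ff=0x4 → $4
+0x06: 83 90 ⇒ word 0x8390 (big)
  opcode bits[15:10]=0x20: load/RR
  rd: (w>>7)&0x7=0x7 → r7
  rs: (w>>4)&0x7=0x1 → r1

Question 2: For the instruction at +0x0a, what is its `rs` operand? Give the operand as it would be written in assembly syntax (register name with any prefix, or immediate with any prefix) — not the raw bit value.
+0x0a: 26 20 ⇒ word 0x2620 (big)
  op=0x2620>>10=0x9 ⇒ band (RR)
  rd: (w>>7)&0x7=0x4 → r4
  rs: (w>>4)&0x7=0x2 → r2

r2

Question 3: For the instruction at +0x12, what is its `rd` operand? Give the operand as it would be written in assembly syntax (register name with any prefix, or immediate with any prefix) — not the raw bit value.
+0x12: 91 00 ⇒ word 0x9100 (big)
  top 6b → 0x24 → pop [R]
  rd: (w>>7)&0x7=0x2 → r2

r2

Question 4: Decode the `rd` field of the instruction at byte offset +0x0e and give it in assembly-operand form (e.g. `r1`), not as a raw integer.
off 0x0e: read 32 00 as big → 0x3200
  op=0x3200>>10=0xc ⇒ neg (R)
  rd@[9:7]=0x4 ⇒ r4

r4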